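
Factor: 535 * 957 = 3^1*5^1 * 11^1*29^1 * 107^1= 511995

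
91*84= 7644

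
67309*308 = 20731172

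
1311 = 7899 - 6588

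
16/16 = 1 = 1.00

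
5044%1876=1292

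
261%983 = 261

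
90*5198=467820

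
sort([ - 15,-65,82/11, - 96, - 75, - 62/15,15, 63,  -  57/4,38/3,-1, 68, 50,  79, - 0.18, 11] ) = [  -  96, - 75,-65 ,  -  15, -57/4 , - 62/15,- 1,-0.18,82/11,11,38/3, 15,50,63 , 68,79] 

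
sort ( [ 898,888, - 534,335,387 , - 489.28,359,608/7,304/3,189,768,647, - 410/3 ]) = [ -534, - 489.28, - 410/3,608/7, 304/3,189, 335 , 359,387,647,768, 888,898]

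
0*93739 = 0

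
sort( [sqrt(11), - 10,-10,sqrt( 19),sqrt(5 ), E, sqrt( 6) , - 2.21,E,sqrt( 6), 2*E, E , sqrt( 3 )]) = [- 10,  -  10, - 2.21, sqrt( 3 ), sqrt( 5),sqrt( 6), sqrt(6 ), E, E, E, sqrt( 11 ), sqrt(19 ), 2 * E] 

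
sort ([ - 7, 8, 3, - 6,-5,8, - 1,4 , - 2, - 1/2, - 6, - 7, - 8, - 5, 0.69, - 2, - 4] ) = [ - 8, - 7 , - 7,-6,-6 , - 5 ,-5,-4, - 2,-2,-1, - 1/2,  0.69, 3, 4,8, 8] 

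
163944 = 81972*2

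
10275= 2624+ 7651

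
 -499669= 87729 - 587398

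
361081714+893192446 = 1254274160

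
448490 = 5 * 89698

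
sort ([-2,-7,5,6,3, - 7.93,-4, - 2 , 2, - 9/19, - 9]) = [ - 9, - 7.93, - 7 ,-4, - 2, - 2,-9/19,2, 3,5,6]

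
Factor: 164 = 2^2*41^1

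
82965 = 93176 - 10211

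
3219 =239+2980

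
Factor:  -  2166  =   - 2^1*3^1*19^2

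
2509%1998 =511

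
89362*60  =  5361720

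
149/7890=149/7890 = 0.02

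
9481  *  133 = 1260973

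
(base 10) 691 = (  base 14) 375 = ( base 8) 1263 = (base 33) KV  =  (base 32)lj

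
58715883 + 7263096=65978979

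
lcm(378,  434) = 11718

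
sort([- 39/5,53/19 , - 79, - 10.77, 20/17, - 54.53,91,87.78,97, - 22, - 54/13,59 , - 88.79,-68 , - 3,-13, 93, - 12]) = [-88.79, - 79, - 68, - 54.53, - 22, - 13 , - 12, - 10.77, - 39/5, - 54/13, - 3, 20/17, 53/19,59, 87.78,91 , 93, 97 ]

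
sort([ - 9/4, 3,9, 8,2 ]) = [ - 9/4, 2,3, 8, 9]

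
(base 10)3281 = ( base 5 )101111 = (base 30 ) 3jb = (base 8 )6321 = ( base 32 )36h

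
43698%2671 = 962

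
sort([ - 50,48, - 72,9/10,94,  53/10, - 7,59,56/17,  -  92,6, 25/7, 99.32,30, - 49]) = [ - 92, - 72,-50, - 49, - 7, 9/10,56/17,25/7, 53/10,6,30,48, 59,94, 99.32]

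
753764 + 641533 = 1395297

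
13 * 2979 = 38727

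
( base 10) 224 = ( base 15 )EE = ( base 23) 9h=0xe0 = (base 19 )bf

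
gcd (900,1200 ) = 300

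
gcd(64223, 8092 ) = 1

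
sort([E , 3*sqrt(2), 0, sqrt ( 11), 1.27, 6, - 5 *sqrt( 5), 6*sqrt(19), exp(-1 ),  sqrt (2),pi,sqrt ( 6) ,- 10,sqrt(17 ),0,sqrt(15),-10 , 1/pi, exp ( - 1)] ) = [ - 5 * sqrt( 5), - 10, - 10,  0, 0,1/pi, exp(-1), exp ( - 1 ), 1.27,sqrt( 2),  sqrt (6 ),  E, pi , sqrt (11 ) , sqrt(15 ),sqrt(17), 3*sqrt(2) , 6,6*sqrt(19)] 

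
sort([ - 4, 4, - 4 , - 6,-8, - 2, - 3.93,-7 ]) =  [ - 8,  -  7, - 6, - 4, - 4, - 3.93,-2, 4 ]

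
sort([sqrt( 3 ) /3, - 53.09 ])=[- 53.09, sqrt ( 3) /3 ]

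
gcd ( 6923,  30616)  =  43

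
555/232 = 2 + 91/232 = 2.39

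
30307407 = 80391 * 377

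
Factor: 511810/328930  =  403/259 = 7^( - 1 )*13^1*31^1*37^ ( - 1 )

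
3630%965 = 735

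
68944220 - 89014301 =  - 20070081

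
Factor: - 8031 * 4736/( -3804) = 2^5*37^1*317^(-1 )*2677^1 = 3169568/317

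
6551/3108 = 6551/3108 = 2.11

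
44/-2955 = -1 + 2911/2955 = - 0.01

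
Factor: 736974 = 2^1*3^2 * 7^1*5849^1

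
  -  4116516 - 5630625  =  - 9747141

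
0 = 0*81026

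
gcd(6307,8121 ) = 1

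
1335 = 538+797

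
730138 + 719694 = 1449832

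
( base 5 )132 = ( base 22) 1k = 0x2A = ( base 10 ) 42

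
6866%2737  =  1392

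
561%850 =561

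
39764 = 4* 9941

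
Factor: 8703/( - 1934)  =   - 9/2 = - 2^( - 1 )*3^2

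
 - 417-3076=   -  3493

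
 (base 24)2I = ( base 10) 66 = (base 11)60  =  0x42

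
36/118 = 18/59= 0.31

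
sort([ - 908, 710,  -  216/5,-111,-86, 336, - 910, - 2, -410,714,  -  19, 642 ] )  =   [ - 910, - 908, - 410, - 111  , - 86,-216/5, - 19, - 2, 336, 642,710, 714 ] 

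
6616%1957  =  745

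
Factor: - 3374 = -2^1 * 7^1*241^1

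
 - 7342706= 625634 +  - 7968340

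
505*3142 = 1586710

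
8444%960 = 764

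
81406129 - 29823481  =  51582648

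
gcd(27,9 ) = 9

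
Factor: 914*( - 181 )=-2^1*181^1*457^1 = - 165434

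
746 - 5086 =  - 4340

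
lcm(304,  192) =3648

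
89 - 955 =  - 866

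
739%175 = 39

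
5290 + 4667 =9957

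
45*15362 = 691290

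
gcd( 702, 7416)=18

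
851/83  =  10 +21/83=   10.25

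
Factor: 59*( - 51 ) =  - 3009 = -3^1*17^1*59^1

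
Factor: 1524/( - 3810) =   -  2^1 *5^( - 1) = - 2/5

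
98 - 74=24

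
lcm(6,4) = 12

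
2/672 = 1/336 = 0.00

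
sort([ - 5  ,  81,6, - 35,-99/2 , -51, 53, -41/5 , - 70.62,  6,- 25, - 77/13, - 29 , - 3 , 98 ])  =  [  -  70.62, - 51, - 99/2, - 35, - 29, - 25, - 41/5, - 77/13, - 5,-3,6,6,53,81,98] 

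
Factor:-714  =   - 2^1 * 3^1*7^1 * 17^1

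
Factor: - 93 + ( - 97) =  - 2^1*5^1 * 19^1 = - 190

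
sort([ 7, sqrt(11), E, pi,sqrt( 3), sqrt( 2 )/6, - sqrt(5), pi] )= [ - sqrt( 5 ),sqrt( 2 ) /6, sqrt( 3 ),E,pi,pi,  sqrt(11),7 ] 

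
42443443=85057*499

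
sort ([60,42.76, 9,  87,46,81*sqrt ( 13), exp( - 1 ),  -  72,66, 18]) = [ - 72, exp(-1),9,18,42.76,46,60,66,87,81*sqrt( 13 )] 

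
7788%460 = 428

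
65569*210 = 13769490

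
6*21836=131016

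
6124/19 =6124/19  =  322.32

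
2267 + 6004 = 8271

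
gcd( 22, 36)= 2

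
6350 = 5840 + 510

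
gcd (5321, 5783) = 1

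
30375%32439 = 30375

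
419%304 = 115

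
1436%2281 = 1436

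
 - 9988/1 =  - 9988 =- 9988.00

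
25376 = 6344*4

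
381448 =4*95362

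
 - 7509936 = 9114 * (  -  824)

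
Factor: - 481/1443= -3^(  -  1 ) = -1/3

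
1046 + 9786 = 10832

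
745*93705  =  69810225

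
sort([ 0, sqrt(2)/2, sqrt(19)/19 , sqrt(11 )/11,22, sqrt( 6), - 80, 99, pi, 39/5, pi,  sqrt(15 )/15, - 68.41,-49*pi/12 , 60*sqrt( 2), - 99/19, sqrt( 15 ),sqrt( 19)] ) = [ - 80, - 68.41, - 49*pi/12, - 99/19, 0,sqrt( 19) /19, sqrt( 15)/15,sqrt( 11)/11,sqrt( 2)/2,sqrt( 6 ),pi,  pi,sqrt( 15 ),sqrt( 19),39/5,22,60*sqrt( 2 ), 99] 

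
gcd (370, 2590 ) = 370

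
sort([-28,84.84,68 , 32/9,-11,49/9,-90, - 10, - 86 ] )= [-90, - 86, -28 ,-11,-10,32/9,49/9, 68, 84.84] 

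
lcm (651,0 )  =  0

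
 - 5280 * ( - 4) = 21120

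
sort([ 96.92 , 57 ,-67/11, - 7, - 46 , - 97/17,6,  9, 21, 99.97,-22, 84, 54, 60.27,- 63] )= [-63,-46, - 22, - 7, - 67/11, - 97/17, 6, 9,21, 54,57, 60.27,  84, 96.92, 99.97]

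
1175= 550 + 625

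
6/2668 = 3/1334 = 0.00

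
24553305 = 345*71169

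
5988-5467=521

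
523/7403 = 523/7403 = 0.07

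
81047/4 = 81047/4 = 20261.75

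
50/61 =50/61  =  0.82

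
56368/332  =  14092/83  =  169.78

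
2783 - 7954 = -5171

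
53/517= 53/517 = 0.10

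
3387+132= 3519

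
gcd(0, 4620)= 4620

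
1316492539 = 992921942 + 323570597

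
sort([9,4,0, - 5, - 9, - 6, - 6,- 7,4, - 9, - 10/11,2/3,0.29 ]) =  [- 9, - 9, - 7,  -  6, - 6,-5,  -  10/11,  0,  0.29,2/3,4,4,9 ]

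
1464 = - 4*( - 366)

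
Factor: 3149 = 47^1*67^1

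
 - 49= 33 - 82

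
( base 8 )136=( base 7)163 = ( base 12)7A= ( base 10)94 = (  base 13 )73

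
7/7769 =7/7769 = 0.00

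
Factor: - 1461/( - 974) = 3/2 = 2^( - 1)*3^1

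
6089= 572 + 5517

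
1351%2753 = 1351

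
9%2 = 1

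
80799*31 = 2504769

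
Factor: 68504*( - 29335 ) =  - 2009564840 = -  2^3*5^1*5867^1 *8563^1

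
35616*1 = 35616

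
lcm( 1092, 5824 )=17472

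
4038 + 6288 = 10326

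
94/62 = 1+16/31 = 1.52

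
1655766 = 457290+1198476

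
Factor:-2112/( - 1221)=64/37 =2^6*37^( - 1) 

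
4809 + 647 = 5456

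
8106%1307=264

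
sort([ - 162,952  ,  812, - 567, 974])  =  [-567, - 162,812 , 952, 974 ]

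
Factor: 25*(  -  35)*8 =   -  2^3 * 5^3*7^1   =  -7000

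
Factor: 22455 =3^2*5^1*499^1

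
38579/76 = 507 +47/76 =507.62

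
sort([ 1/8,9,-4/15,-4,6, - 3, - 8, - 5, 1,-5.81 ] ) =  [-8, - 5.81, - 5, - 4,-3,  -  4/15, 1/8, 1,6,9 ]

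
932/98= 9 + 25/49 = 9.51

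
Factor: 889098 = 2^1*3^1 * 7^1*21169^1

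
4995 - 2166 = 2829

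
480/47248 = 30/2953 =0.01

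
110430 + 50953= 161383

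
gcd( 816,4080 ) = 816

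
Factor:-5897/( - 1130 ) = 2^(  -  1)*5^( - 1)*113^(-1 )*5897^1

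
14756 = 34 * 434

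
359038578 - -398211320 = 757249898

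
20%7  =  6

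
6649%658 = 69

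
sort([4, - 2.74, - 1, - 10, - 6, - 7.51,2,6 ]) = [ - 10, - 7.51, - 6,  -  2.74, - 1, 2, 4,6] 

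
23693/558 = 23693/558 = 42.46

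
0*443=0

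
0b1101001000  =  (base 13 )4C8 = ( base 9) 1133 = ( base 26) 168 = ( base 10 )840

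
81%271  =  81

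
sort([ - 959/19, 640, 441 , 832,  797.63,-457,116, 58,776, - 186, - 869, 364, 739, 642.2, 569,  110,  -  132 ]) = [ - 869, - 457, -186,-132 , - 959/19, 58, 110, 116,364, 441,569 , 640, 642.2,739, 776, 797.63,832 ] 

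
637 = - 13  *(-49)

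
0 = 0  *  (  -  813)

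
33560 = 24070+9490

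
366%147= 72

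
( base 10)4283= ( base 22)8if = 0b1000010111011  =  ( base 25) 6l8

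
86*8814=758004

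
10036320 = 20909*480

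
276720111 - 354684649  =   - 77964538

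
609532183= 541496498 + 68035685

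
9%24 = 9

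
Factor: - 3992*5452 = - 21764384 = - 2^5 * 29^1 *47^1 * 499^1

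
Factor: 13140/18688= 2^( - 6)*3^2*5^1= 45/64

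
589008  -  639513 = -50505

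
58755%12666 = 8091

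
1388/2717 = 1388/2717 = 0.51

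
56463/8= 7057 + 7/8 = 7057.88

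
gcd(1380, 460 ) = 460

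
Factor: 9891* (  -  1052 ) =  - 10405332 = - 2^2*3^2*7^1*157^1*263^1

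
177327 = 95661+81666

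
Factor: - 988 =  - 2^2*13^1*19^1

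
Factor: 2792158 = 2^1*67^2*311^1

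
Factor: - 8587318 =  - 2^1*1289^1*3331^1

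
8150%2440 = 830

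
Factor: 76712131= 47^1*1632173^1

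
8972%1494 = 8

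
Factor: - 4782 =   -  2^1*3^1 *797^1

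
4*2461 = 9844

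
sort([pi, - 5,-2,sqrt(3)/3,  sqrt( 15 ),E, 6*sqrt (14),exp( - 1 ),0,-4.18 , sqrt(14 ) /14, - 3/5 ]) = [ - 5, -4.18, - 2, -3/5  ,  0,sqrt(14)/14,exp( - 1 ),sqrt(3)/3,E, pi,sqrt( 15 ), 6*sqrt( 14)]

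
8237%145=117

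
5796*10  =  57960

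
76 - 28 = 48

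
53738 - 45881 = 7857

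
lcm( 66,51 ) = 1122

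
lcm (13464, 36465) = 875160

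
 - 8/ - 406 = 4/203 = 0.02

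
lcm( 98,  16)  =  784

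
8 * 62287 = 498296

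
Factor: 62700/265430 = 30/127 = 2^1*3^1*5^1*127^( - 1 ) 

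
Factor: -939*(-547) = 3^1*313^1* 547^1 = 513633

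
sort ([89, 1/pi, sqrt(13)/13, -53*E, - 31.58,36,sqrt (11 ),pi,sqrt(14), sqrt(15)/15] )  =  [  -  53*E,-31.58, sqrt( 15)/15, sqrt( 13)/13, 1/pi,pi,sqrt( 11 ), sqrt(14),36,89]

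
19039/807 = 19039/807= 23.59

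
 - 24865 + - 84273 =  - 109138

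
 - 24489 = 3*( - 8163) 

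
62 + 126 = 188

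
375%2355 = 375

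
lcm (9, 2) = 18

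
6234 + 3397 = 9631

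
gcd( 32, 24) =8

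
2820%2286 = 534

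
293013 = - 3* ( - 97671) 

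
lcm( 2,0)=0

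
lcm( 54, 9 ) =54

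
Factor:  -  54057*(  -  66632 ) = 3601926024 = 2^3*3^1*37^1*487^1*8329^1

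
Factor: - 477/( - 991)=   3^2 * 53^1*991^(  -  1)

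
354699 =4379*81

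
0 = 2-2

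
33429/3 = 11143= 11143.00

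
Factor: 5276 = 2^2*1319^1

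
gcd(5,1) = 1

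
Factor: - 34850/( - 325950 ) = 3^(- 1 )*17^1  *53^( - 1) = 17/159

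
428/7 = 428/7 = 61.14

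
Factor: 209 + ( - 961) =-2^4*47^1  =  - 752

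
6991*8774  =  61339034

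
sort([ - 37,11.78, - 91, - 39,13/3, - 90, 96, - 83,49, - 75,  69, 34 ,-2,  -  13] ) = [ - 91, - 90,  -  83,- 75,  -  39, - 37, - 13,-2, 13/3, 11.78 , 34,49,69, 96]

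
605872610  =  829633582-223760972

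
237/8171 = 237/8171 = 0.03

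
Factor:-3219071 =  - 31^1*103841^1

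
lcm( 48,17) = 816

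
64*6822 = 436608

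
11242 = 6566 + 4676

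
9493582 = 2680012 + 6813570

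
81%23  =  12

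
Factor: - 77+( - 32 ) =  - 109 = - 109^1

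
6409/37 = 173 + 8/37 = 173.22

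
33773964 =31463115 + 2310849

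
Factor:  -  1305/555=  -  3^1 * 29^1*37^ (  -  1) = -  87/37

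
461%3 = 2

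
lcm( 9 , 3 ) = 9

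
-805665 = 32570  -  838235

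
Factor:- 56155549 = - 43^1 * 853^1*1531^1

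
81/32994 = 3/1222 = 0.00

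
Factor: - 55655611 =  - 11^1*29^1*174469^1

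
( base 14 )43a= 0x344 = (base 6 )3512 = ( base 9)1128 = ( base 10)836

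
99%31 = 6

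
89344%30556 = 28232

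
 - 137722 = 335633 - 473355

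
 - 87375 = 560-87935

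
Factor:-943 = -23^1*41^1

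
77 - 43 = 34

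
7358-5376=1982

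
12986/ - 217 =-60+34/217 = -59.84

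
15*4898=73470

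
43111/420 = 43111/420 = 102.65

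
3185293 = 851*3743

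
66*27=1782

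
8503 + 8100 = 16603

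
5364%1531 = 771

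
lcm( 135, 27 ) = 135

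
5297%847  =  215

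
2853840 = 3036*940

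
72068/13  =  5543+9/13=5543.69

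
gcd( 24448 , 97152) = 128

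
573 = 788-215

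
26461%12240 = 1981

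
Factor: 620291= 7^2*12659^1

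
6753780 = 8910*758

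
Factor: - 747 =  - 3^2*83^1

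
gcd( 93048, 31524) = 12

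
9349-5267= 4082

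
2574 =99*26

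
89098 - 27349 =61749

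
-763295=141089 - 904384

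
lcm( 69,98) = 6762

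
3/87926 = 3/87926 = 0.00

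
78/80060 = 39/40030 = 0.00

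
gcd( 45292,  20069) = 1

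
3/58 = 3/58= 0.05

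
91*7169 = 652379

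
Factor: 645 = 3^1*5^1*43^1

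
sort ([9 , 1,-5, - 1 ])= [-5, - 1,1 , 9] 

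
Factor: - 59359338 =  - 2^1*3^3*1099247^1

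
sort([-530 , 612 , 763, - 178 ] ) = [ - 530, - 178, 612,763 ] 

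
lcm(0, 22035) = 0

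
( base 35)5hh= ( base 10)6737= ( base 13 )30B3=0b1101001010001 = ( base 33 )665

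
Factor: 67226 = 2^1 * 33613^1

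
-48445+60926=12481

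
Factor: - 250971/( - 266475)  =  259/275 = 5^( - 2 )*7^1*11^(  -  1)  *  37^1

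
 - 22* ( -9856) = 216832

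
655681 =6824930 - 6169249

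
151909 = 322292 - 170383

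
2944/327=2944/327 = 9.00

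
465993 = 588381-122388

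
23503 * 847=19907041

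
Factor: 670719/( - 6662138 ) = -95817/951734 =- 2^ ( - 1)*3^1*7^(-1) * 19^1*41^2*157^( - 1 )*433^( - 1)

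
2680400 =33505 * 80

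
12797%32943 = 12797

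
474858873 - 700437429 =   -  225578556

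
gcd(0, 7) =7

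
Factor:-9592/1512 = -1199/189=- 3^( - 3 )*7^(  -  1 ) * 11^1 * 109^1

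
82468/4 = 20617 = 20617.00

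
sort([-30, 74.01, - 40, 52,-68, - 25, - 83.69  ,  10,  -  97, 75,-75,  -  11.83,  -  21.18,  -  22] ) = [ - 97 , - 83.69, - 75,- 68,  -  40, - 30, - 25, - 22, - 21.18 , - 11.83, 10,52, 74.01, 75]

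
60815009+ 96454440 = 157269449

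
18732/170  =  9366/85=110.19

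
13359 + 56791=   70150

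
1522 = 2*761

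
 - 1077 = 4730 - 5807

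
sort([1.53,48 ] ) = [ 1.53,48] 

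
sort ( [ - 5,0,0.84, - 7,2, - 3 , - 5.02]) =[ - 7, - 5.02, - 5, - 3,  0,0.84, 2]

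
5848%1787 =487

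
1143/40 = 28+23/40 = 28.57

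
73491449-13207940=60283509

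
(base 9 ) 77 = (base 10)70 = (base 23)31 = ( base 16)46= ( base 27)2g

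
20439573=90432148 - 69992575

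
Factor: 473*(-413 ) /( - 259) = 11^1*37^( - 1)*43^1*59^1= 27907/37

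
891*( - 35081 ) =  - 31257171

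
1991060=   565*3524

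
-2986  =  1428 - 4414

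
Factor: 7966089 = 3^2  *197^1 * 4493^1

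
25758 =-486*(-53) 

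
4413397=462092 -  -3951305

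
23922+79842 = 103764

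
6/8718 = 1/1453 = 0.00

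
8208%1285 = 498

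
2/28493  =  2/28493  =  0.00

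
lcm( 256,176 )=2816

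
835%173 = 143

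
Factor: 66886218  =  2^1*3^2 * 7^1 * 530843^1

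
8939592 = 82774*108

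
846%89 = 45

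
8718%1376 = 462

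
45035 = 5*9007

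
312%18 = 6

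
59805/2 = 59805/2 = 29902.50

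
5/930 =1/186  =  0.01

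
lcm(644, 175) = 16100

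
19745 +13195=32940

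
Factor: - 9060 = - 2^2 * 3^1*5^1*151^1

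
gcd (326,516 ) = 2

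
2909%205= 39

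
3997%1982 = 33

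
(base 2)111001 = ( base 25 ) 27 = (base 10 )57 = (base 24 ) 29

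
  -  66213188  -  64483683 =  - 130696871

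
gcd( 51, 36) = 3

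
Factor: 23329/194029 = 41/341 = 11^( - 1) * 31^( - 1) * 41^1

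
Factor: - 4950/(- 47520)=2^( - 4)*3^( - 1 )*5^1 = 5/48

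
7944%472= 392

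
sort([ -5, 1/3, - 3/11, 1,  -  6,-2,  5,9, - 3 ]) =[-6, - 5, - 3 , - 2,-3/11,1/3, 1, 5 , 9]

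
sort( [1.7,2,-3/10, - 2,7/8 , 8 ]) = [ - 2,-3/10,7/8, 1.7, 2, 8 ] 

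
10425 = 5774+4651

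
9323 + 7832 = 17155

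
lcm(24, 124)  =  744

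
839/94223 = 839/94223 = 0.01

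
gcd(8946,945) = 63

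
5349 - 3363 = 1986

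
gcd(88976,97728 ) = 16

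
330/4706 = 165/2353= 0.07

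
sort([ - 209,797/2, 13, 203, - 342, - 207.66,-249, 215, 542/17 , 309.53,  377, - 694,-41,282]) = [ - 694,-342, - 249, - 209, - 207.66, - 41,  13 , 542/17,203,215 , 282, 309.53 , 377, 797/2]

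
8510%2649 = 563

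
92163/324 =284 + 49/108 = 284.45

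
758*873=661734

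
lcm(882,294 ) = 882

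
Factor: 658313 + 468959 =2^3 * 140909^1= 1127272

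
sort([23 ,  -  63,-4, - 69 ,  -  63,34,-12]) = [  -  69, -63,- 63, - 12, -4, 23,34 ]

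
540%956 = 540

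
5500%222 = 172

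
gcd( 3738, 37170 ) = 42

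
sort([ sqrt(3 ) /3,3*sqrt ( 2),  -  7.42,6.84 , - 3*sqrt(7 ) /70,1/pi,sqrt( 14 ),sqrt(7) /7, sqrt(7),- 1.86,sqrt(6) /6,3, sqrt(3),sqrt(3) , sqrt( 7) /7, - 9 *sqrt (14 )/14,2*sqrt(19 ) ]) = [ - 7.42,-9*sqrt(14)/14, - 1.86, - 3*sqrt(7 ) /70,1/pi,sqrt(7) /7, sqrt( 7) /7,sqrt(6 ) /6,sqrt( 3) /3,sqrt( 3),sqrt(3), sqrt( 7 ), 3,sqrt (14),3*sqrt (2) , 6.84 , 2*sqrt(19) ]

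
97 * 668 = 64796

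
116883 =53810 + 63073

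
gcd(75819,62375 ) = 1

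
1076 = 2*538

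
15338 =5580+9758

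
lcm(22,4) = 44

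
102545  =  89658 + 12887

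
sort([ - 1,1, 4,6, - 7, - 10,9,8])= [ - 10 , - 7, - 1,1,4,6  ,  8,9] 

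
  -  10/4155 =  - 2/831 = - 0.00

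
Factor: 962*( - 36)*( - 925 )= 32034600  =  2^3*3^2*5^2*13^1*37^2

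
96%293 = 96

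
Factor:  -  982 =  - 2^1 * 491^1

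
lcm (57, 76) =228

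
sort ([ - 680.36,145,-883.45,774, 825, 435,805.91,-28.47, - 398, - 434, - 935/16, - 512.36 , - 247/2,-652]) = [- 883.45, - 680.36 ,  -  652, - 512.36,-434,-398, - 247/2,- 935/16,-28.47,145,  435,774, 805.91, 825]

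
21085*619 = 13051615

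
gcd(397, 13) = 1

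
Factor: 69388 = 2^2*11^1*19^1*83^1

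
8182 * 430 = 3518260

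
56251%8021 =104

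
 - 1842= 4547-6389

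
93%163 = 93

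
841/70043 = 841/70043 = 0.01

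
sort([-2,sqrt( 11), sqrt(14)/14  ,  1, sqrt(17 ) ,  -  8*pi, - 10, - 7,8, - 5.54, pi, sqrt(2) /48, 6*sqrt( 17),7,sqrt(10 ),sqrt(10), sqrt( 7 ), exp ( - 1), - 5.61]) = [  -  8 * pi,  -  10, - 7,-5.61 ,  -  5.54, - 2, sqrt( 2) /48, sqrt( 14) /14, exp ( - 1), 1, sqrt( 7), pi,sqrt( 10),  sqrt( 10 ), sqrt( 11 ),sqrt( 17),7,8 , 6*sqrt(17)]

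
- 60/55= - 12/11 = -1.09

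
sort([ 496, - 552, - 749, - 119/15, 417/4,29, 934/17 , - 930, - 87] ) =[ - 930, - 749, - 552, - 87, - 119/15, 29, 934/17, 417/4, 496]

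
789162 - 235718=553444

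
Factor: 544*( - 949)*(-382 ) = 197209792 = 2^6*  13^1* 17^1*73^1 * 191^1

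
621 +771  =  1392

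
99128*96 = 9516288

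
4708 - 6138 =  - 1430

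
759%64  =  55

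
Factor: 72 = 2^3 * 3^2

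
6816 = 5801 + 1015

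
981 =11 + 970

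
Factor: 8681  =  8681^1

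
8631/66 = 2877/22= 130.77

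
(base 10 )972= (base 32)uc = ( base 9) 1300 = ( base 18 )300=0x3cc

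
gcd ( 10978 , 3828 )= 22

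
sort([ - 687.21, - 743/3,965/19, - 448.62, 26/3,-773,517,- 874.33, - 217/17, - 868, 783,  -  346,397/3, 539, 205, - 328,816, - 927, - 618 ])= [ -927, - 874.33,-868, - 773, -687.21, - 618, - 448.62, - 346, - 328,- 743/3, - 217/17, 26/3,965/19,397/3, 205,517, 539, 783,816]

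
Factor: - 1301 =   -  1301^1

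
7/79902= 7/79902 = 0.00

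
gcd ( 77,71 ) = 1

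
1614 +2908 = 4522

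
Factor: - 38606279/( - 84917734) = 2^( - 1)*11^( - 1 )*29^1*61^( - 1)*63277^( - 1 )*1331251^1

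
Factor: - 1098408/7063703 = -2^3 * 3^1*45767^1*7063703^( - 1)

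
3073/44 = 69 + 37/44 = 69.84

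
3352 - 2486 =866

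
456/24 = 19  =  19.00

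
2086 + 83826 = 85912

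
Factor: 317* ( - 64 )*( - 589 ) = 11949632 = 2^6*19^1 * 31^1*317^1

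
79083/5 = 15816 + 3/5 = 15816.60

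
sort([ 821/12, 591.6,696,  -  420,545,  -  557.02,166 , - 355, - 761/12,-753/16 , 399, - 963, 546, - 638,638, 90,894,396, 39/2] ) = [ -963, - 638,  -  557.02,-420, - 355, - 761/12, - 753/16, 39/2,821/12,90, 166, 396, 399,545,546,591.6, 638,696,894]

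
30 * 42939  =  1288170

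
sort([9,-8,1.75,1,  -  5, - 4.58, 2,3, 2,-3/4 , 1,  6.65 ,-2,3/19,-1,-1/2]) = [-8, - 5,  -  4.58, - 2, - 1,- 3/4,-1/2, 3/19,1,1, 1.75,2, 2,3,6.65, 9] 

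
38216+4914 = 43130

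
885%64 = 53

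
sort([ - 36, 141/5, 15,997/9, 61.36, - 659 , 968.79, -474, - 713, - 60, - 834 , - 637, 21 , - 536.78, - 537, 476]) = [ - 834, - 713, - 659, - 637,-537, - 536.78 , - 474, - 60,- 36, 15, 21,  141/5, 61.36,997/9, 476, 968.79]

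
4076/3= 1358+2/3  =  1358.67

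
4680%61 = 44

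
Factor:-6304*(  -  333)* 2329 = 4889111328 =2^5*3^2 * 17^1 * 37^1*137^1*197^1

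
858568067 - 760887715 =97680352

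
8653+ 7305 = 15958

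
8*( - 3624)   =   - 28992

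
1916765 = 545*3517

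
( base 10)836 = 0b1101000100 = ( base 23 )1d8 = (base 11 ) 6a0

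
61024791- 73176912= - 12152121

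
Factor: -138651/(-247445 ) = 339/605 = 3^1*5^ (  -  1)*11^( - 2 )*113^1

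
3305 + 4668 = 7973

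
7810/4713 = 7810/4713 = 1.66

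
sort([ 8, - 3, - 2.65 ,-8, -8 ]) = [ - 8,-8, - 3, - 2.65,8 ]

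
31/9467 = 31/9467  =  0.00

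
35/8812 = 35/8812 = 0.00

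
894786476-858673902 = 36112574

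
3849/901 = 3849/901 = 4.27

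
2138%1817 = 321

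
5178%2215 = 748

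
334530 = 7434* 45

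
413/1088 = 413/1088 = 0.38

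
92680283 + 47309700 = 139989983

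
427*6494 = 2772938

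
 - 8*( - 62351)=498808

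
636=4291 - 3655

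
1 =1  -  0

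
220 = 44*5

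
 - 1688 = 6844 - 8532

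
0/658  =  0 = 0.00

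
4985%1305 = 1070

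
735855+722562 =1458417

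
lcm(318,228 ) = 12084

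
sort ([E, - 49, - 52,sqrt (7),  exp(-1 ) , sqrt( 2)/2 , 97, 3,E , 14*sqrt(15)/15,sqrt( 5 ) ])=[ - 52, - 49 , exp ( - 1 ),  sqrt( 2) /2 , sqrt( 5) , sqrt(7) , E, E, 3,14*sqrt( 15 )/15, 97] 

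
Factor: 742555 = 5^1*11^1  *23^1*587^1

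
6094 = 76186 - 70092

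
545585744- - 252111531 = 797697275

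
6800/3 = 6800/3 = 2266.67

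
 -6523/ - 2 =6523/2 =3261.50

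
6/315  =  2/105 = 0.02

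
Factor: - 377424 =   -  2^4*3^2*2621^1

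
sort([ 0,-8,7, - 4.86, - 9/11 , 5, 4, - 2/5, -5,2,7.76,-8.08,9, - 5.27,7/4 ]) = [ - 8.08, - 8,-5.27, - 5,-4.86, - 9/11, - 2/5, 0, 7/4,2, 4,5,7,7.76,9]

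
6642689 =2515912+4126777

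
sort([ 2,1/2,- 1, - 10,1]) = [ - 10, - 1,1/2,1,2]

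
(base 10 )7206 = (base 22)EJC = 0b1110000100110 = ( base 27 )9NO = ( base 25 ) BD6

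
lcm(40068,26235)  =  2203740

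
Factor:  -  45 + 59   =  14 = 2^1*7^1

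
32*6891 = 220512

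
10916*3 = 32748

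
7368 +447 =7815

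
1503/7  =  1503/7 = 214.71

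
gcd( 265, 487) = 1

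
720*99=71280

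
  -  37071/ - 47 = 37071/47 = 788.74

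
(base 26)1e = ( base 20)20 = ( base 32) 18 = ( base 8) 50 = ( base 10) 40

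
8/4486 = 4/2243 = 0.00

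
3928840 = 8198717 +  - 4269877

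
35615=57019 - 21404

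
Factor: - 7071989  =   - 7071989^1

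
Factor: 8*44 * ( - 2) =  - 704= - 2^6*11^1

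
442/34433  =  442/34433 = 0.01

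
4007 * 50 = 200350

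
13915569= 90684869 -76769300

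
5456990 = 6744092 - 1287102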